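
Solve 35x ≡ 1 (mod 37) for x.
18

Using Extended Euclidean Algorithm:
gcd(35, 37) = 1
Bezout coefficients: 35 × 18 + 37 × -17 = 1
So 35 × 18 ≡ 1 (mod 37)
The inverse is 18 mod 37 = 18
Verification: 35 × 18 = 630 = 17 × 37 + 1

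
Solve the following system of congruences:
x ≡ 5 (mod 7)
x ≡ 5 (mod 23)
5

Using the Chinese Remainder Theorem:
M = product of moduli = 161
For equation 1: M_1 = 23, 23 ≡ 2 (mod 7), inverse of 23 mod 7 is 4 (check: 2 × 4 = 8 ≡ 1 (mod 7))
For equation 2: M_2 = 7, 7 ≡ 7 (mod 23), inverse of 7 mod 23 is 10 (check: 7 × 10 = 70 ≡ 1 (mod 23))
Combine: x ≡ Σ r_i×M_i×(M_i⁻¹ mod m_i) = 5×23×4 + 5×7×10 = 460 + 350 = 810
810 mod 161 = 5
x ≡ 5 (mod 161)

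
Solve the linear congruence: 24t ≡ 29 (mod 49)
40

Since gcd(24, 49) = 1 divides 29, a solution exists.
Multiply both sides by the inverse of 24 mod 49:
  24^(-1) mod 49 = 47
  x ≡ 47 × 29 ≡ 1363 ≡ 40 (mod 49)
Verification: 24 × 40 = 960 = 19 × 49 + 29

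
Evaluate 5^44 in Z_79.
Using repeated squaring. 44 = 32 + 8 + 4 (binary 101100). Repeated squaring mod 79: 5^1 ≡ 5; 5^2 ≡ 5² = 25 ≡ 25; 5^4 ≡ 25² = 625 ≡ 72; 5^8 ≡ 72² = 5184 ≡ 49; 5^16 ≡ 49² = 2401 ≡ 31; 5^32 ≡ 31² = 961 ≡ 13. Multiply: 5^44 = 5^32 × 5^8 × 5^4 ≡ 13 × 49 × 72 (mod 79): 13 × 49 = 637 ≡ 5; 5 × 72 = 360 ≡ 44. So 5^44 ≡ 44 (mod 79).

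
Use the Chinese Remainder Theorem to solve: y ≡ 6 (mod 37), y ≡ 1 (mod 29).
117

Using the Chinese Remainder Theorem:
M = product of moduli = 1073
For equation 1: M_1 = 29, 29 ≡ 29 (mod 37), inverse of 29 mod 37 is 23 (check: 29 × 23 = 667 ≡ 1 (mod 37))
For equation 2: M_2 = 37, 37 ≡ 8 (mod 29), inverse of 37 mod 29 is 11 (check: 8 × 11 = 88 ≡ 1 (mod 29))
Combine: y ≡ Σ r_i×M_i×(M_i⁻¹ mod m_i) = 6×29×23 + 1×37×11 = 4002 + 407 = 4409
4409 mod 1073 = 117
y ≡ 117 (mod 1073)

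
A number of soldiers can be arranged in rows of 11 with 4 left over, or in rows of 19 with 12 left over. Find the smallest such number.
M = 11 × 19 = 209. M₁ = 19, y₁ ≡ 7 (mod 11). M₂ = 11, y₂ ≡ 7 (mod 19). n = 4×19×7 + 12×11×7 ≡ 202 (mod 209). The smallest positive such number is 202.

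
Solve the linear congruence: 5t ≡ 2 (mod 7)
6

Since gcd(5, 7) = 1 divides 2, a solution exists.
Multiply both sides by the inverse of 5 mod 7:
  5^(-1) mod 7 = 3
  x ≡ 3 × 2 ≡ 6 ≡ 6 (mod 7)
Verification: 5 × 6 = 30 = 4 × 7 + 2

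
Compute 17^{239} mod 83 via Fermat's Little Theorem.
30

By Fermat's Little Theorem, a^(p-1) ≡ 1 (mod p) for prime p and gcd(a, p) = 1
Here p = 83, so 17^82 ≡ 1 (mod 83)
We can reduce the exponent: 239 mod 82 = 75
So 17^239 ≡ 17^75 (mod 83)
Computing: 17^75 mod 83 = 30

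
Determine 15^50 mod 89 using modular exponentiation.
Using repeated squaring. 50 = 32 + 16 + 2 (binary 110010). Repeated squaring mod 89: 15^1 ≡ 15; 15^2 ≡ 15² = 225 ≡ 47; 15^4 ≡ 47² = 2209 ≡ 73; 15^8 ≡ 73² = 5329 ≡ 78; 15^16 ≡ 78² = 6084 ≡ 32; 15^32 ≡ 32² = 1024 ≡ 45. Multiply: 15^50 = 15^32 × 15^16 × 15^2 ≡ 45 × 32 × 47 (mod 89): 45 × 32 = 1440 ≡ 16; 16 × 47 = 752 ≡ 40. So 15^50 ≡ 40 (mod 89).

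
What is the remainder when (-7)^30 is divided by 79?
Using repeated squaring. (-7) ≡ 72 (mod 79). 30 = 16 + 8 + 4 + 2 (binary 11110). Repeated squaring mod 79: 72^1 ≡ 72; 72^2 ≡ 72² = 5184 ≡ 49; 72^4 ≡ 49² = 2401 ≡ 31; 72^8 ≡ 31² = 961 ≡ 13; 72^16 ≡ 13² = 169 ≡ 11. Multiply: (-7)^30 ≡ 72^16 × 72^8 × 72^4 × 72^2 ≡ 11 × 13 × 31 × 49 (mod 79): 11 × 13 = 143 ≡ 64; 64 × 31 = 1984 ≡ 9; 9 × 49 = 441 ≡ 46. So (-7)^30 ≡ 46 (mod 79).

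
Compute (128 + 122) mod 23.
20

(128 + 122) = 250
250 mod 23 = 20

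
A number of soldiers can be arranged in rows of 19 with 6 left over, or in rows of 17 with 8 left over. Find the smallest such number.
M = 19 × 17 = 323. M₁ = 17, y₁ ≡ 9 (mod 19). M₂ = 19, y₂ ≡ 9 (mod 17). r = 6×17×9 + 8×19×9 ≡ 25 (mod 323). The smallest positive such number is 25.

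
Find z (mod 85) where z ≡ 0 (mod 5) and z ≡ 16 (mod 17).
M = 5 × 17 = 85. M₁ = 17, y₁ ≡ 3 (mod 5). M₂ = 5, y₂ ≡ 7 (mod 17). z = 0×17×3 + 16×5×7 ≡ 50 (mod 85)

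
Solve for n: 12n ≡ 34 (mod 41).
37

Since gcd(12, 41) = 1 divides 34, a solution exists.
Multiply both sides by the inverse of 12 mod 41:
  12^(-1) mod 41 = 24
  x ≡ 24 × 34 ≡ 816 ≡ 37 (mod 41)
Verification: 12 × 37 = 444 = 10 × 41 + 34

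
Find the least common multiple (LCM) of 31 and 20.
620

First find GCD(31, 20) using the Euclidean algorithm:
31 = 1 × 20 + 11
20 = 1 × 11 + 9
11 = 1 × 9 + 2
9 = 4 × 2 + 1
2 = 2 × 1 + 0
GCD(31, 20) = 1

LCM formula: LCM(a, b) = (a × b) / GCD(a, b)
LCM(31, 20) = (31 × 20) / 1
LCM(31, 20) = 620 / 1
LCM(31, 20) = 620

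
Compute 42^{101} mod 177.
99

Using successive squaring:
Binary expansion of 101: 1100101
Powers of 42 mod 177 (each is the square of the previous):
  42^1 ≡ 42 (mod 177)
  42^2 ≡ 42² = 1764 ≡ 171 (mod 177)
  42^4 ≡ 171² = 29241 ≡ 36 (mod 177)
  42^8 ≡ 36² = 1296 ≡ 57 (mod 177)
  42^16 ≡ 57² = 3249 ≡ 63 (mod 177)
  42^32 ≡ 63² = 3969 ≡ 75 (mod 177)
  42^64 ≡ 75² = 5625 ≡ 138 (mod 177)
101 = 64 + 32 + 4 + 1, so 42^101 = 42^64 × 42^32 × 42^4 × 42^1 ≡ 138 × 75 × 36 × 42 (mod 177)
Multiplying step by step:
  138 × 75 = 10350 ≡ 84 (mod 177)
  84 × 36 = 3024 ≡ 15 (mod 177)
  15 × 42 = 630 ≡ 99 (mod 177)
Result: 42^101 ≡ 99 (mod 177)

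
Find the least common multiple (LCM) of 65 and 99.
6435

First find GCD(65, 99) using the Euclidean algorithm:
65 = 0 × 99 + 65
99 = 1 × 65 + 34
65 = 1 × 34 + 31
34 = 1 × 31 + 3
31 = 10 × 3 + 1
3 = 3 × 1 + 0
GCD(65, 99) = 1

LCM formula: LCM(a, b) = (a × b) / GCD(a, b)
LCM(65, 99) = (65 × 99) / 1
LCM(65, 99) = 6435 / 1
LCM(65, 99) = 6435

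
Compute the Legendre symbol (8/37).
(8/37) = 8^{18} mod 37 = -1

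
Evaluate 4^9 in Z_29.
9 = 8 + 1 (binary 1001). Repeated squaring mod 29: 4^1 ≡ 4; 4^2 ≡ 4² = 16 ≡ 16; 4^4 ≡ 16² = 256 ≡ 24; 4^8 ≡ 24² = 576 ≡ 25. Multiply: 4^9 = 4^8 × 4^1 ≡ 25 × 4 (mod 29): 25 × 4 = 100 ≡ 13. So 4^9 ≡ 13 (mod 29).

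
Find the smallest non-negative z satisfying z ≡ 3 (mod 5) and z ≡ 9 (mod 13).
M = 5 × 13 = 65. M₁ = 13, y₁ ≡ 2 (mod 5). M₂ = 5, y₂ ≡ 8 (mod 13). z = 3×13×2 + 9×5×8 ≡ 48 (mod 65)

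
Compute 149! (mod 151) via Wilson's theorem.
(150)! = (149)! × (150) ≡ -1 (mod 151). So (149)! ≡ -1 × (150)^(-1) ≡ (-1)×(-1) = 1 (mod 151)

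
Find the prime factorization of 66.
2 × 3 × 11

Divide by primes starting from smallest:
66 ÷ 2 = 33
33 ÷ 3 = 11
11 ÷ 11 = 1

66 = 2 × 3 × 11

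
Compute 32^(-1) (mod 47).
32^(-1) ≡ 25 (mod 47). Verification: 32 × 25 = 800 ≡ 1 (mod 47)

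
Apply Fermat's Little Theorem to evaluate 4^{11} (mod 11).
4

By Fermat's Little Theorem, a^(p-1) ≡ 1 (mod p) for prime p and gcd(a, p) = 1
Here p = 11, so 4^10 ≡ 1 (mod 11)
We can reduce the exponent: 11 mod 10 = 1
So 4^11 ≡ 4^1 (mod 11)
Computing: 4^1 mod 11 = 4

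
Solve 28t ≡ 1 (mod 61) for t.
24

Using Extended Euclidean Algorithm:
gcd(28, 61) = 1
Bezout coefficients: 28 × 24 + 61 × -11 = 1
So 28 × 24 ≡ 1 (mod 61)
The inverse is 24 mod 61 = 24
Verification: 28 × 24 = 672 = 11 × 61 + 1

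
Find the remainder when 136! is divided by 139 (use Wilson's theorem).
(138)! = (136)! × (137) × (138) ≡ -1 (mod 139). So (136)! ≡ -1 × [(138)(137)]^(-1) ≡ 69 (mod 139)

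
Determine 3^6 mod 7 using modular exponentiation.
6 = 4 + 2 (binary 110). Repeated squaring mod 7: 3^1 ≡ 3; 3^2 ≡ 3² = 9 ≡ 2; 3^4 ≡ 2² = 4 ≡ 4. Multiply: 3^6 = 3^4 × 3^2 ≡ 4 × 2 (mod 7): 4 × 2 = 8 ≡ 1. So 3^6 ≡ 1 (mod 7).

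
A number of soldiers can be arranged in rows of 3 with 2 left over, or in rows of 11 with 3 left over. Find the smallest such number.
M = 3 × 11 = 33. M₁ = 11, y₁ ≡ 2 (mod 3). M₂ = 3, y₂ ≡ 4 (mod 11). r = 2×11×2 + 3×3×4 ≡ 14 (mod 33). The smallest positive such number is 14.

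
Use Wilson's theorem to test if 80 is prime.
(79)! mod 80 = 0. Since 0 ≢ -1 (mod 80), 80 is not prime.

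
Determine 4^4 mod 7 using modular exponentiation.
4 = 4 (binary 100). Repeated squaring mod 7: 4^1 ≡ 4; 4^2 ≡ 4² = 16 ≡ 2; 4^4 ≡ 2² = 4 ≡ 4. So 4^4 ≡ 4 (mod 7).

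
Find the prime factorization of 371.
7 × 53

Divide by primes starting from smallest:
371 ÷ 7 = 53
53 ÷ 53 = 1

371 = 7 × 53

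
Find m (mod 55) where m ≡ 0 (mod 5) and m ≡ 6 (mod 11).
M = 5 × 11 = 55. M₁ = 11, y₁ ≡ 1 (mod 5). M₂ = 5, y₂ ≡ 9 (mod 11). m = 0×11×1 + 6×5×9 ≡ 50 (mod 55)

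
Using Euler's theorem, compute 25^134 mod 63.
By Euler: 25^{36} ≡ 1 (mod 63) since gcd(25, 63) = 1. 134 = 3×36 + 26. So 25^{134} ≡ 25^{26} ≡ 58 (mod 63)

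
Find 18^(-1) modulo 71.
4

Using Extended Euclidean Algorithm:
gcd(18, 71) = 1
Bezout coefficients: 18 × 4 + 71 × -1 = 1
So 18 × 4 ≡ 1 (mod 71)
The inverse is 4 mod 71 = 4
Verification: 18 × 4 = 72 = 1 × 71 + 1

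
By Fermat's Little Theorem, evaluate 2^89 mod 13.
By Fermat: 2^{12} ≡ 1 (mod 13). 89 = 7×12 + 5. So 2^{89} ≡ 2^{5} ≡ 6 (mod 13)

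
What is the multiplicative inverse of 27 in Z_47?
27^(-1) ≡ 7 (mod 47). Verification: 27 × 7 = 189 ≡ 1 (mod 47)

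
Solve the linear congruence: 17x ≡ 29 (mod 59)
26

Since gcd(17, 59) = 1 divides 29, a solution exists.
Multiply both sides by the inverse of 17 mod 59:
  17^(-1) mod 59 = 7
  x ≡ 7 × 29 ≡ 203 ≡ 26 (mod 59)
Verification: 17 × 26 = 442 = 7 × 59 + 29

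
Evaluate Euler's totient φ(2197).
2028

Prime factorization: 2197 = 13^3
Using the formula φ(n) = n × Π(1 - 1/p) for each prime factor p:
φ(2197) = 2197 × (1 - 1/13)
φ(2197) = 2028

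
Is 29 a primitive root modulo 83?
No

To verify, check if 29^(82/q) ≢ 1 (mod 83) for each prime divisor q of 82
Divisors of 82 = 82: [1, 2, 41, 82]
  29^(82/41) = 29^2 ≡ 11 (mod 83)
  29^(82/2) = 29^41 ≡ 1 (mod 83)
Conclusion: 29 is not a primitive root modulo 83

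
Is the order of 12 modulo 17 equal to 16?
Yes, ord_17(12) = 16.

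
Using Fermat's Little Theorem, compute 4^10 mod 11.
By Fermat's Little Theorem, 4^{10} ≡ 1 (mod 11) since 11 is prime and gcd(4, 11) = 1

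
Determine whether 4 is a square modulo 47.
By Euler's criterion: 4^{23} ≡ 1 (mod 47). Since this equals 1, 4 is a QR.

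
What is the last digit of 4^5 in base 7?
5 = 4 + 1 (binary 101). Repeated squaring mod 7: 4^1 ≡ 4; 4^2 ≡ 4² = 16 ≡ 2; 4^4 ≡ 2² = 4 ≡ 4. Multiply: 4^5 = 4^4 × 4^1 ≡ 4 × 4 (mod 7): 4 × 4 = 16 ≡ 2. So 4^5 ≡ 2 (mod 7).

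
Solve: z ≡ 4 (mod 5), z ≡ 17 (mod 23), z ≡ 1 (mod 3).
M = 5 × 23 × 3 = 345. M₁ = 69, y₁ ≡ 4 (mod 5). M₂ = 15, y₂ ≡ 20 (mod 23). M₃ = 115, y₃ ≡ 1 (mod 3). z = 4×69×4 + 17×15×20 + 1×115×1 ≡ 109 (mod 345)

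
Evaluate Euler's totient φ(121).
110

Prime factorization: 121 = 11^2
Using the formula φ(n) = n × Π(1 - 1/p) for each prime factor p:
φ(121) = 121 × (1 - 1/11)
φ(121) = 110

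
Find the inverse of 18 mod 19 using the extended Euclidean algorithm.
Extended GCD: 18(-1) + 19(1) = 1. So 18^(-1) ≡ 18 ≡ 18 (mod 19). Verify: 18 × 18 = 324 ≡ 1 (mod 19)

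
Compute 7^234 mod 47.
Using Fermat: 7^{46} ≡ 1 (mod 47). 234 ≡ 4 (mod 46). So 7^{234} ≡ 7^{4} ≡ 4 (mod 47)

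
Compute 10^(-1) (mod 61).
55

Using Extended Euclidean Algorithm:
gcd(10, 61) = 1
Bezout coefficients: 10 × -6 + 61 × 1 = 1
So 10 × -6 ≡ 1 (mod 61)
The inverse is -6 mod 61 = 55
Verification: 10 × 55 = 550 = 9 × 61 + 1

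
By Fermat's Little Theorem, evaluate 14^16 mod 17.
By Fermat's Little Theorem, 14^{16} ≡ 1 (mod 17) since 17 is prime and gcd(14, 17) = 1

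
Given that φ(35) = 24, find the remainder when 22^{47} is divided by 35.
By Euler: 22^{24} ≡ 1 (mod 35) since gcd(22, 35) = 1. 47 = 1×24 + 23. So 22^{47} ≡ 22^{23} ≡ 8 (mod 35)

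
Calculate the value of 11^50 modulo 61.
Using repeated squaring. 50 = 32 + 16 + 2 (binary 110010). Repeated squaring mod 61: 11^1 ≡ 11; 11^2 ≡ 11² = 121 ≡ 60; 11^4 ≡ 60² = 3600 ≡ 1; 11^8 ≡ 1² = 1 ≡ 1; 11^16 ≡ 1² = 1 ≡ 1; 11^32 ≡ 1² = 1 ≡ 1. Multiply: 11^50 = 11^32 × 11^16 × 11^2 ≡ 1 × 1 × 60 (mod 61): 1 × 1 = 1 ≡ 1; 1 × 60 = 60 ≡ 60. So 11^50 ≡ 60 (mod 61).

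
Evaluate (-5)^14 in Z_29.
Using repeated squaring. (-5) ≡ 24 (mod 29). 14 = 8 + 4 + 2 (binary 1110). Repeated squaring mod 29: 24^1 ≡ 24; 24^2 ≡ 24² = 576 ≡ 25; 24^4 ≡ 25² = 625 ≡ 16; 24^8 ≡ 16² = 256 ≡ 24. Multiply: (-5)^14 ≡ 24^8 × 24^4 × 24^2 ≡ 24 × 16 × 25 (mod 29): 24 × 16 = 384 ≡ 7; 7 × 25 = 175 ≡ 1. So (-5)^14 ≡ 1 (mod 29).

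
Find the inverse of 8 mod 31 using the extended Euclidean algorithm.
Extended GCD: 8(4) + 31(-1) = 1. So 8^(-1) ≡ 4 ≡ 4 (mod 31). Verify: 8 × 4 = 32 ≡ 1 (mod 31)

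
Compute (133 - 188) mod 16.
9

(133 - 188) = -55
-55 mod 16 = 9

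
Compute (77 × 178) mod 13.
4

(77 × 178) = 13706
13706 mod 13 = 4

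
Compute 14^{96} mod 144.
64

Using successive squaring:
Binary expansion of 96: 1100000
Powers of 14 mod 144 (each is the square of the previous):
  14^1 ≡ 14 (mod 144)
  14^2 ≡ 14² = 196 ≡ 52 (mod 144)
  14^4 ≡ 52² = 2704 ≡ 112 (mod 144)
  14^8 ≡ 112² = 12544 ≡ 16 (mod 144)
  14^16 ≡ 16² = 256 ≡ 112 (mod 144)
  14^32 ≡ 112² = 12544 ≡ 16 (mod 144)
  14^64 ≡ 16² = 256 ≡ 112 (mod 144)
96 = 64 + 32, so 14^96 = 14^64 × 14^32 ≡ 112 × 16 (mod 144)
Multiplying step by step:
  112 × 16 = 1792 ≡ 64 (mod 144)
Result: 14^96 ≡ 64 (mod 144)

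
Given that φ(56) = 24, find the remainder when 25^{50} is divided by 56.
By Euler: 25^{24} ≡ 1 (mod 56) since gcd(25, 56) = 1. 50 = 2×24 + 2. So 25^{50} ≡ 25^{2} ≡ 9 (mod 56)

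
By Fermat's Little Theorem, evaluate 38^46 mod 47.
By Fermat's Little Theorem, 38^{46} ≡ 1 (mod 47) since 47 is prime and gcd(38, 47) = 1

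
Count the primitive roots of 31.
8

The number of primitive roots modulo p is φ(p-1) = φ(30)
φ(30) = 8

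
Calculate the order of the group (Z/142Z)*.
70

Prime factorization: 142 = 2 × 71
Using the formula φ(n) = n × Π(1 - 1/p) for each prime factor p:
φ(142) = 142 × (1 - 1/2) × (1 - 1/71)
φ(142) = 70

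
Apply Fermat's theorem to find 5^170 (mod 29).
By Fermat: 5^{28} ≡ 1 (mod 29). 170 = 6×28 + 2. So 5^{170} ≡ 5^{2} ≡ 25 (mod 29)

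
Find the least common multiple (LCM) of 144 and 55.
7920

First find GCD(144, 55) using the Euclidean algorithm:
144 = 2 × 55 + 34
55 = 1 × 34 + 21
34 = 1 × 21 + 13
21 = 1 × 13 + 8
13 = 1 × 8 + 5
8 = 1 × 5 + 3
5 = 1 × 3 + 2
3 = 1 × 2 + 1
2 = 2 × 1 + 0
GCD(144, 55) = 1

LCM formula: LCM(a, b) = (a × b) / GCD(a, b)
LCM(144, 55) = (144 × 55) / 1
LCM(144, 55) = 7920 / 1
LCM(144, 55) = 7920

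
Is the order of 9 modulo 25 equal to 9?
No, the actual order is 10, not 9.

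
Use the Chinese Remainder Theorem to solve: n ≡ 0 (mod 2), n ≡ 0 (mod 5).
M = 2 × 5 = 10. M₁ = 5, y₁ ≡ 1 (mod 2). M₂ = 2, y₂ ≡ 3 (mod 5). n = 0×5×1 + 0×2×3 ≡ 0 (mod 10)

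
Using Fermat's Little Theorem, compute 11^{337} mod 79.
5

By Fermat's Little Theorem, a^(p-1) ≡ 1 (mod p) for prime p and gcd(a, p) = 1
Here p = 79, so 11^78 ≡ 1 (mod 79)
We can reduce the exponent: 337 mod 78 = 25
So 11^337 ≡ 11^25 (mod 79)
Computing: 11^25 mod 79 = 5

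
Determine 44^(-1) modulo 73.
44^(-1) ≡ 5 (mod 73). Verification: 44 × 5 = 220 ≡ 1 (mod 73)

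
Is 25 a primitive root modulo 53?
No

To verify, check if 25^(52/q) ≢ 1 (mod 53) for each prime divisor q of 52
Divisors of 52 = 52: [1, 2, 4, 13, 26, 52]
  25^(52/2) = 25^26 ≡ 1 (mod 53)
  25^(52/13) = 25^4 ≡ 15 (mod 53)
Conclusion: 25 is not a primitive root modulo 53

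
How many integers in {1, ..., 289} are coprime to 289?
272

Prime factorization: 289 = 17^2
Using the formula φ(n) = n × Π(1 - 1/p) for each prime factor p:
φ(289) = 289 × (1 - 1/17)
φ(289) = 272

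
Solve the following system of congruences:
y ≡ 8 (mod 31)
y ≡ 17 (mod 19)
473

Using the Chinese Remainder Theorem:
M = product of moduli = 589
For equation 1: M_1 = 19, 19 ≡ 19 (mod 31), inverse of 19 mod 31 is 18 (check: 19 × 18 = 342 ≡ 1 (mod 31))
For equation 2: M_2 = 31, 31 ≡ 12 (mod 19), inverse of 31 mod 19 is 8 (check: 12 × 8 = 96 ≡ 1 (mod 19))
Combine: y ≡ Σ r_i×M_i×(M_i⁻¹ mod m_i) = 8×19×18 + 17×31×8 = 2736 + 4216 = 6952
6952 mod 589 = 473
y ≡ 473 (mod 589)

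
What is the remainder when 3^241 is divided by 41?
Using Fermat: 3^{40} ≡ 1 (mod 41). 241 ≡ 1 (mod 40). So 3^{241} ≡ 3^{1} ≡ 3 (mod 41)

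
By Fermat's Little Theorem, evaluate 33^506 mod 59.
By Fermat: 33^{58} ≡ 1 (mod 59). 506 = 8×58 + 42. So 33^{506} ≡ 33^{42} ≡ 7 (mod 59)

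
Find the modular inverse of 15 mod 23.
15^(-1) ≡ 20 (mod 23). Verification: 15 × 20 = 300 ≡ 1 (mod 23)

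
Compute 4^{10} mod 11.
1

Using successive squaring:
Binary expansion of 10: 1010
Powers of 4 mod 11 (each is the square of the previous):
  4^1 ≡ 4 (mod 11)
  4^2 ≡ 4² = 16 ≡ 5 (mod 11)
  4^4 ≡ 5² = 25 ≡ 3 (mod 11)
  4^8 ≡ 3² = 9 ≡ 9 (mod 11)
10 = 8 + 2, so 4^10 = 4^8 × 4^2 ≡ 9 × 5 (mod 11)
Multiplying step by step:
  9 × 5 = 45 ≡ 1 (mod 11)
Result: 4^10 ≡ 1 (mod 11)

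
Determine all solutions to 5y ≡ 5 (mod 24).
1

Since gcd(5, 24) = 1 divides 5, a solution exists.
Multiply both sides by the inverse of 5 mod 24:
  5^(-1) mod 24 = 5
  x ≡ 5 × 5 ≡ 25 ≡ 1 (mod 24)
Verification: 5 × 1 = 5 = 0 × 24 + 5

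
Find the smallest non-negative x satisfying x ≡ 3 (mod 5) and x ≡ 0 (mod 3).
M = 5 × 3 = 15. M₁ = 3, y₁ ≡ 2 (mod 5). M₂ = 5, y₂ ≡ 2 (mod 3). x = 3×3×2 + 0×5×2 ≡ 3 (mod 15)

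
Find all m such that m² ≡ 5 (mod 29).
The square roots of 5 mod 29 are 18 and 11. Verify: 18² = 324 ≡ 5 (mod 29)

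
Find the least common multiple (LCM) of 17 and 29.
493

First find GCD(17, 29) using the Euclidean algorithm:
17 = 0 × 29 + 17
29 = 1 × 17 + 12
17 = 1 × 12 + 5
12 = 2 × 5 + 2
5 = 2 × 2 + 1
2 = 2 × 1 + 0
GCD(17, 29) = 1

LCM formula: LCM(a, b) = (a × b) / GCD(a, b)
LCM(17, 29) = (17 × 29) / 1
LCM(17, 29) = 493 / 1
LCM(17, 29) = 493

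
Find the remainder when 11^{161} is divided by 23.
By Fermat: 11^{22} ≡ 1 (mod 23). 161 = 7×22 + 7. So 11^{161} ≡ 11^{7} ≡ 7 (mod 23)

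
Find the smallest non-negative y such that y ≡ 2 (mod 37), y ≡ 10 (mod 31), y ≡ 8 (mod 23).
1963

Using the Chinese Remainder Theorem:
M = product of moduli = 26381
For equation 1: M_1 = 713, 713 ≡ 10 (mod 37), inverse of 713 mod 37 is 26 (check: 10 × 26 = 260 ≡ 1 (mod 37))
For equation 2: M_2 = 851, 851 ≡ 14 (mod 31), inverse of 851 mod 31 is 20 (check: 14 × 20 = 280 ≡ 1 (mod 31))
For equation 3: M_3 = 1147, 1147 ≡ 20 (mod 23), inverse of 1147 mod 23 is 15 (check: 20 × 15 = 300 ≡ 1 (mod 23))
Combine: y ≡ Σ r_i×M_i×(M_i⁻¹ mod m_i) = 2×713×26 + 10×851×20 + 8×1147×15 = 37076 + 170200 + 137640 = 344916
344916 mod 26381 = 1963
y ≡ 1963 (mod 26381)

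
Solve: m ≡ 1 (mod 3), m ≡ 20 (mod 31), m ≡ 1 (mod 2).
M = 3 × 31 × 2 = 186. M₁ = 62, y₁ ≡ 2 (mod 3). M₂ = 6, y₂ ≡ 26 (mod 31). M₃ = 93, y₃ ≡ 1 (mod 2). m = 1×62×2 + 20×6×26 + 1×93×1 ≡ 175 (mod 186)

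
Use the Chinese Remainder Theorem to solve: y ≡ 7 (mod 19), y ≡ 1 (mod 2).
7

Using the Chinese Remainder Theorem:
M = product of moduli = 38
For equation 1: M_1 = 2, 2 ≡ 2 (mod 19), inverse of 2 mod 19 is 10 (check: 2 × 10 = 20 ≡ 1 (mod 19))
For equation 2: M_2 = 19, 19 ≡ 1 (mod 2), inverse of 19 mod 2 is 1 (check: 1 × 1 = 1 ≡ 1 (mod 2))
Combine: y ≡ Σ r_i×M_i×(M_i⁻¹ mod m_i) = 7×2×10 + 1×19×1 = 140 + 19 = 159
159 mod 38 = 7
y ≡ 7 (mod 38)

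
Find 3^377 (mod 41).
Using Fermat: 3^{40} ≡ 1 (mod 41). 377 ≡ 17 (mod 40). So 3^{377} ≡ 3^{17} ≡ 3 (mod 41)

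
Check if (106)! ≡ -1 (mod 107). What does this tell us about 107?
(106)! mod 107 = 106. Since this equals -1 (mod 107), Wilson confirms 107 is prime.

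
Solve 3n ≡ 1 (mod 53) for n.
18

Using Extended Euclidean Algorithm:
gcd(3, 53) = 1
Bezout coefficients: 3 × 18 + 53 × -1 = 1
So 3 × 18 ≡ 1 (mod 53)
The inverse is 18 mod 53 = 18
Verification: 3 × 18 = 54 = 1 × 53 + 1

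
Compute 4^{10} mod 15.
1

Using successive squaring:
Binary expansion of 10: 1010
Powers of 4 mod 15 (each is the square of the previous):
  4^1 ≡ 4 (mod 15)
  4^2 ≡ 4² = 16 ≡ 1 (mod 15)
  4^4 ≡ 1² = 1 ≡ 1 (mod 15)
  4^8 ≡ 1² = 1 ≡ 1 (mod 15)
10 = 8 + 2, so 4^10 = 4^8 × 4^2 ≡ 1 × 1 (mod 15)
Multiplying step by step:
  1 × 1 = 1 ≡ 1 (mod 15)
Result: 4^10 ≡ 1 (mod 15)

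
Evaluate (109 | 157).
(109/157) = 109^{78} mod 157 = 1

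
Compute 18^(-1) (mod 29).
18^(-1) ≡ 21 (mod 29). Verification: 18 × 21 = 378 ≡ 1 (mod 29)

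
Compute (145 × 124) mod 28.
4

(145 × 124) = 17980
17980 mod 28 = 4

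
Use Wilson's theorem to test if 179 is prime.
(178)! mod 179 = 178. Since 178 ≡ -1 (mod 179), 179 is prime.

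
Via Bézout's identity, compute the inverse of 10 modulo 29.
Extended GCD: 10(3) + 29(-1) = 1. So 10^(-1) ≡ 3 ≡ 3 (mod 29). Verify: 10 × 3 = 30 ≡ 1 (mod 29)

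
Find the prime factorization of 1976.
2^3 × 13 × 19

Divide by primes starting from smallest:
1976 ÷ 2 = 988
988 ÷ 2 = 494
494 ÷ 2 = 247
247 ÷ 13 = 19
19 ÷ 19 = 1

1976 = 2^3 × 13 × 19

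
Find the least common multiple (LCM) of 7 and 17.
119

First find GCD(7, 17) using the Euclidean algorithm:
7 = 0 × 17 + 7
17 = 2 × 7 + 3
7 = 2 × 3 + 1
3 = 3 × 1 + 0
GCD(7, 17) = 1

LCM formula: LCM(a, b) = (a × b) / GCD(a, b)
LCM(7, 17) = (7 × 17) / 1
LCM(7, 17) = 119 / 1
LCM(7, 17) = 119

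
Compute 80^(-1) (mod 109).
80^(-1) ≡ 15 (mod 109). Verification: 80 × 15 = 1200 ≡ 1 (mod 109)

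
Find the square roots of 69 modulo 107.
The square roots of 69 mod 107 are 47 and 60. Verify: 47² = 2209 ≡ 69 (mod 107)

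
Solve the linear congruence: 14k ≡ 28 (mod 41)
2

Since gcd(14, 41) = 1 divides 28, a solution exists.
Multiply both sides by the inverse of 14 mod 41:
  14^(-1) mod 41 = 3
  x ≡ 3 × 28 ≡ 84 ≡ 2 (mod 41)
Verification: 14 × 2 = 28 = 0 × 41 + 28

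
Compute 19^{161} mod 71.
25

Using successive squaring:
Binary expansion of 161: 10100001
Powers of 19 mod 71 (each is the square of the previous):
  19^1 ≡ 19 (mod 71)
  19^2 ≡ 19² = 361 ≡ 6 (mod 71)
  19^4 ≡ 6² = 36 ≡ 36 (mod 71)
  19^8 ≡ 36² = 1296 ≡ 18 (mod 71)
  19^16 ≡ 18² = 324 ≡ 40 (mod 71)
  19^32 ≡ 40² = 1600 ≡ 38 (mod 71)
  19^64 ≡ 38² = 1444 ≡ 24 (mod 71)
  19^128 ≡ 24² = 576 ≡ 8 (mod 71)
161 = 128 + 32 + 1, so 19^161 = 19^128 × 19^32 × 19^1 ≡ 8 × 38 × 19 (mod 71)
Multiplying step by step:
  8 × 38 = 304 ≡ 20 (mod 71)
  20 × 19 = 380 ≡ 25 (mod 71)
Result: 19^161 ≡ 25 (mod 71)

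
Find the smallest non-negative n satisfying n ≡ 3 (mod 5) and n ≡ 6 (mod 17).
M = 5 × 17 = 85. M₁ = 17, y₁ ≡ 3 (mod 5). M₂ = 5, y₂ ≡ 7 (mod 17). n = 3×17×3 + 6×5×7 ≡ 23 (mod 85)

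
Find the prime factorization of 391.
17 × 23

Divide by primes starting from smallest:
391 ÷ 17 = 23
23 ÷ 23 = 1

391 = 17 × 23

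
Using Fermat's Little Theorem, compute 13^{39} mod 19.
12

By Fermat's Little Theorem, a^(p-1) ≡ 1 (mod p) for prime p and gcd(a, p) = 1
Here p = 19, so 13^18 ≡ 1 (mod 19)
We can reduce the exponent: 39 mod 18 = 3
So 13^39 ≡ 13^3 (mod 19)
Computing: 13^3 mod 19 = 12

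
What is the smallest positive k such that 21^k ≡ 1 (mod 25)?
Powers of 21 mod 25: 21^1≡21, 21^2≡16, 21^3≡11, 21^4≡6, 21^5≡1. Order = 5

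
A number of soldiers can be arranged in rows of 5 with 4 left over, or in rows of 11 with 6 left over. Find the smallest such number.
M = 5 × 11 = 55. M₁ = 11, y₁ ≡ 1 (mod 5). M₂ = 5, y₂ ≡ 9 (mod 11). r = 4×11×1 + 6×5×9 ≡ 39 (mod 55). The smallest positive such number is 39.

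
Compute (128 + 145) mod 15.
3

(128 + 145) = 273
273 mod 15 = 3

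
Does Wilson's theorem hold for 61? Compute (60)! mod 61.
(60)! mod 61 = 60. Since this equals -1 (mod 61), Wilson confirms 61 is prime.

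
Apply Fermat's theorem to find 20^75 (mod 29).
By Fermat: 20^{28} ≡ 1 (mod 29). 75 = 2×28 + 19. So 20^{75} ≡ 20^{19} ≡ 24 (mod 29)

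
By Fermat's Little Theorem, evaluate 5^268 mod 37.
By Fermat: 5^{36} ≡ 1 (mod 37). 268 = 7×36 + 16. So 5^{268} ≡ 5^{16} ≡ 34 (mod 37)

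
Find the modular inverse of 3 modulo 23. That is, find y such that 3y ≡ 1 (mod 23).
8

Using Extended Euclidean Algorithm:
gcd(3, 23) = 1
Bezout coefficients: 3 × 8 + 23 × -1 = 1
So 3 × 8 ≡ 1 (mod 23)
The inverse is 8 mod 23 = 8
Verification: 3 × 8 = 24 = 1 × 23 + 1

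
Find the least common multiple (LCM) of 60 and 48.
240

First find GCD(60, 48) using the Euclidean algorithm:
60 = 1 × 48 + 12
48 = 4 × 12 + 0
GCD(60, 48) = 12

LCM formula: LCM(a, b) = (a × b) / GCD(a, b)
LCM(60, 48) = (60 × 48) / 12
LCM(60, 48) = 2880 / 12
LCM(60, 48) = 240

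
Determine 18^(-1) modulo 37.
18^(-1) ≡ 35 (mod 37). Verification: 18 × 35 = 630 ≡ 1 (mod 37)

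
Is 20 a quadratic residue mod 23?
By Euler's criterion: 20^{11} ≡ 22 (mod 23). Since this equals -1 (≡ 22), 20 is not a QR.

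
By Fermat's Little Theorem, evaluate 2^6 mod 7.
By Fermat's Little Theorem, 2^{6} ≡ 1 (mod 7) since 7 is prime and gcd(2, 7) = 1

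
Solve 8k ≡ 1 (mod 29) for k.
8^(-1) ≡ 11 (mod 29). Verification: 8 × 11 = 88 ≡ 1 (mod 29)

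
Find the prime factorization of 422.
2 × 211

Divide by primes starting from smallest:
422 ÷ 2 = 211
211 ÷ 211 = 1

422 = 2 × 211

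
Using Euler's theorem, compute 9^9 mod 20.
By Euler: 9^{8} ≡ 1 (mod 20) since gcd(9, 20) = 1. 9 = 1×8 + 1. So 9^{9} ≡ 9^{1} ≡ 9 (mod 20)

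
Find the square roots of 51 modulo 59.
The square roots of 51 mod 59 are 46 and 13. Verify: 46² = 2116 ≡ 51 (mod 59)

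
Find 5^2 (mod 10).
2 = 2 (binary 10). Repeated squaring mod 10: 5^1 ≡ 5; 5^2 ≡ 5² = 25 ≡ 5. So 5^2 ≡ 5 (mod 10).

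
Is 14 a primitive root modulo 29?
p - 1 = 28 has prime divisors 2, 7. Check 14^(28/q) mod 29 for each: 14^(28/2) = 14^14 ≡ 28, 14^(28/7) = 14^4 ≡ 20 (mod 29). None of these is 1, so 14 has order 28 = φ(29), so it is a primitive root mod 29.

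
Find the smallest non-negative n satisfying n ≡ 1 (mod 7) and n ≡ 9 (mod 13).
M = 7 × 13 = 91. M₁ = 13, y₁ ≡ 6 (mod 7). M₂ = 7, y₂ ≡ 2 (mod 13). n = 1×13×6 + 9×7×2 ≡ 22 (mod 91)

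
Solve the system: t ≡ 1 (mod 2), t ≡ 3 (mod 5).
M = 2 × 5 = 10. M₁ = 5, y₁ ≡ 1 (mod 2). M₂ = 2, y₂ ≡ 3 (mod 5). t = 1×5×1 + 3×2×3 ≡ 3 (mod 10)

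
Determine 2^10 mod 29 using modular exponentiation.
10 = 8 + 2 (binary 1010). Repeated squaring mod 29: 2^1 ≡ 2; 2^2 ≡ 2² = 4 ≡ 4; 2^4 ≡ 4² = 16 ≡ 16; 2^8 ≡ 16² = 256 ≡ 24. Multiply: 2^10 = 2^8 × 2^2 ≡ 24 × 4 (mod 29): 24 × 4 = 96 ≡ 9. So 2^10 ≡ 9 (mod 29).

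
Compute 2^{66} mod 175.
64

Using successive squaring:
Binary expansion of 66: 1000010
Powers of 2 mod 175 (each is the square of the previous):
  2^1 ≡ 2 (mod 175)
  2^2 ≡ 2² = 4 ≡ 4 (mod 175)
  2^4 ≡ 4² = 16 ≡ 16 (mod 175)
  2^8 ≡ 16² = 256 ≡ 81 (mod 175)
  2^16 ≡ 81² = 6561 ≡ 86 (mod 175)
  2^32 ≡ 86² = 7396 ≡ 46 (mod 175)
  2^64 ≡ 46² = 2116 ≡ 16 (mod 175)
66 = 64 + 2, so 2^66 = 2^64 × 2^2 ≡ 16 × 4 (mod 175)
Multiplying step by step:
  16 × 4 = 64 ≡ 64 (mod 175)
Result: 2^66 ≡ 64 (mod 175)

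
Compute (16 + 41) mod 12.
9

(16 + 41) = 57
57 mod 12 = 9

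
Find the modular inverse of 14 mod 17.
14^(-1) ≡ 11 (mod 17). Verification: 14 × 11 = 154 ≡ 1 (mod 17)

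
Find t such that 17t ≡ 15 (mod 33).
30

Since gcd(17, 33) = 1 divides 15, a solution exists.
Multiply both sides by the inverse of 17 mod 33:
  17^(-1) mod 33 = 2
  x ≡ 2 × 15 ≡ 30 ≡ 30 (mod 33)
Verification: 17 × 30 = 510 = 15 × 33 + 15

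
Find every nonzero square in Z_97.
QRs mod 97: {1, 2, 3, 4, 6, 8, 9, 11, 12, 16, 18, 22, 24, 25, 27, 31, 32, 33, 35, 36, 43, 44, 47, 48, 49, 50, 53, 54, 61, 62, 64, 65, 66, 70, 72, 73, 75, 79, 81, 85, 86, 88, 89, 91, 93, 94, 95, 96}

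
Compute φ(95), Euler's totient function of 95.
72

Prime factorization: 95 = 5 × 19
Using the formula φ(n) = n × Π(1 - 1/p) for each prime factor p:
φ(95) = 95 × (1 - 1/5) × (1 - 1/19)
φ(95) = 72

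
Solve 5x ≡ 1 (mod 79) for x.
16

Using Extended Euclidean Algorithm:
gcd(5, 79) = 1
Bezout coefficients: 5 × 16 + 79 × -1 = 1
So 5 × 16 ≡ 1 (mod 79)
The inverse is 16 mod 79 = 16
Verification: 5 × 16 = 80 = 1 × 79 + 1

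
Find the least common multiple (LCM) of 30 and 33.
330

First find GCD(30, 33) using the Euclidean algorithm:
30 = 0 × 33 + 30
33 = 1 × 30 + 3
30 = 10 × 3 + 0
GCD(30, 33) = 3

LCM formula: LCM(a, b) = (a × b) / GCD(a, b)
LCM(30, 33) = (30 × 33) / 3
LCM(30, 33) = 990 / 3
LCM(30, 33) = 330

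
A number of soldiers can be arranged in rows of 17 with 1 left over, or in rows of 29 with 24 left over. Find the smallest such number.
M = 17 × 29 = 493. M₁ = 29, y₁ ≡ 10 (mod 17). M₂ = 17, y₂ ≡ 12 (mod 29). y = 1×29×10 + 24×17×12 ≡ 256 (mod 493). The smallest positive such number is 256.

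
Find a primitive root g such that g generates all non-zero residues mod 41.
p - 1 = 40 has prime divisors 2, 5. h is a primitive root mod 41 iff h^(40/q) ≢ 1 (mod 41) for each such q.
h = 2: 2^20 ≡ 1, 2^8 ≡ 10 (mod 41); 2^20 ≡ 1, so not a primitive root.
h = 3: 3^20 ≡ 40, 3^8 ≡ 1 (mod 41); 3^8 ≡ 1, so not a primitive root.
h = 4: 4^20 ≡ 1, 4^8 ≡ 18 (mod 41); 4^20 ≡ 1, so not a primitive root.
h = 5: 5^20 ≡ 1, 5^8 ≡ 18 (mod 41); 5^20 ≡ 1, so not a primitive root.
h = 6: 6^20 ≡ 40, 6^8 ≡ 10 (mod 41); none is 1, so 6 has order 40 and is a primitive root.
The smallest primitive root mod 41 is g = 6.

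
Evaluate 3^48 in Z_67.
Using repeated squaring. 48 = 32 + 16 (binary 110000). Repeated squaring mod 67: 3^1 ≡ 3; 3^2 ≡ 3² = 9 ≡ 9; 3^4 ≡ 9² = 81 ≡ 14; 3^8 ≡ 14² = 196 ≡ 62; 3^16 ≡ 62² = 3844 ≡ 25; 3^32 ≡ 25² = 625 ≡ 22. Multiply: 3^48 = 3^32 × 3^16 ≡ 22 × 25 (mod 67): 22 × 25 = 550 ≡ 14. So 3^48 ≡ 14 (mod 67).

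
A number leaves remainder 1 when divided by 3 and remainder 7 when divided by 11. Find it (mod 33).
M = 3 × 11 = 33. M₁ = 11, y₁ ≡ 2 (mod 3). M₂ = 3, y₂ ≡ 4 (mod 11). k = 1×11×2 + 7×3×4 ≡ 7 (mod 33)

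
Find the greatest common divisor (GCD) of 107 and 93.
1

Using the Euclidean algorithm:
107 = 1 × 93 + 14
93 = 6 × 14 + 9
14 = 1 × 9 + 5
9 = 1 × 5 + 4
5 = 1 × 4 + 1
4 = 4 × 1 + 0

GCD(107, 93) = 1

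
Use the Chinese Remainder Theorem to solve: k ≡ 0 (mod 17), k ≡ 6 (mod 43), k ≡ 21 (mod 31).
9724

Using the Chinese Remainder Theorem:
M = product of moduli = 22661
For equation 1: M_1 = 1333, 1333 ≡ 7 (mod 17), inverse of 1333 mod 17 is 5 (check: 7 × 5 = 35 ≡ 1 (mod 17))
For equation 2: M_2 = 527, 527 ≡ 11 (mod 43), inverse of 527 mod 43 is 4 (check: 11 × 4 = 44 ≡ 1 (mod 43))
For equation 3: M_3 = 731, 731 ≡ 18 (mod 31), inverse of 731 mod 31 is 19 (check: 18 × 19 = 342 ≡ 1 (mod 31))
Combine: k ≡ Σ r_i×M_i×(M_i⁻¹ mod m_i) = 0×1333×5 + 6×527×4 + 21×731×19 = 0 + 12648 + 291669 = 304317
304317 mod 22661 = 9724
k ≡ 9724 (mod 22661)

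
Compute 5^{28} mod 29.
1

Using successive squaring:
Binary expansion of 28: 11100
Powers of 5 mod 29 (each is the square of the previous):
  5^1 ≡ 5 (mod 29)
  5^2 ≡ 5² = 25 ≡ 25 (mod 29)
  5^4 ≡ 25² = 625 ≡ 16 (mod 29)
  5^8 ≡ 16² = 256 ≡ 24 (mod 29)
  5^16 ≡ 24² = 576 ≡ 25 (mod 29)
28 = 16 + 8 + 4, so 5^28 = 5^16 × 5^8 × 5^4 ≡ 25 × 24 × 16 (mod 29)
Multiplying step by step:
  25 × 24 = 600 ≡ 20 (mod 29)
  20 × 16 = 320 ≡ 1 (mod 29)
Result: 5^28 ≡ 1 (mod 29)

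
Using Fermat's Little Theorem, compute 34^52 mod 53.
By Fermat's Little Theorem, 34^{52} ≡ 1 (mod 53) since 53 is prime and gcd(34, 53) = 1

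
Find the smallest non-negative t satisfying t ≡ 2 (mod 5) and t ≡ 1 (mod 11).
M = 5 × 11 = 55. M₁ = 11, y₁ ≡ 1 (mod 5). M₂ = 5, y₂ ≡ 9 (mod 11). t = 2×11×1 + 1×5×9 ≡ 12 (mod 55)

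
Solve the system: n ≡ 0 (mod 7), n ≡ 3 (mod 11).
M = 7 × 11 = 77. M₁ = 11, y₁ ≡ 2 (mod 7). M₂ = 7, y₂ ≡ 8 (mod 11). n = 0×11×2 + 3×7×8 ≡ 14 (mod 77)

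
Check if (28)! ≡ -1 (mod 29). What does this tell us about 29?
(28)! mod 29 = 28. Since this equals -1 (mod 29), Wilson confirms 29 is prime.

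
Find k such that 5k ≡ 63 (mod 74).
57

Since gcd(5, 74) = 1 divides 63, a solution exists.
Multiply both sides by the inverse of 5 mod 74:
  5^(-1) mod 74 = 15
  x ≡ 15 × 63 ≡ 945 ≡ 57 (mod 74)
Verification: 5 × 57 = 285 = 3 × 74 + 63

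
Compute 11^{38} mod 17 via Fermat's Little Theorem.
8

By Fermat's Little Theorem, a^(p-1) ≡ 1 (mod p) for prime p and gcd(a, p) = 1
Here p = 17, so 11^16 ≡ 1 (mod 17)
We can reduce the exponent: 38 mod 16 = 6
So 11^38 ≡ 11^6 (mod 17)
Computing: 11^6 mod 17 = 8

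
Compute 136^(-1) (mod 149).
136^(-1) ≡ 126 (mod 149). Verification: 136 × 126 = 17136 ≡ 1 (mod 149)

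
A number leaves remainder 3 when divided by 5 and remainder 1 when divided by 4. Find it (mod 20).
M = 5 × 4 = 20. M₁ = 4, y₁ ≡ 4 (mod 5). M₂ = 5, y₂ ≡ 1 (mod 4). k = 3×4×4 + 1×5×1 ≡ 13 (mod 20)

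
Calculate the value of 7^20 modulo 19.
Using Fermat: 7^{18} ≡ 1 (mod 19). 20 ≡ 2 (mod 18). So 7^{20} ≡ 7^{2} ≡ 11 (mod 19)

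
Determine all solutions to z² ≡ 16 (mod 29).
The square roots of 16 mod 29 are 25 and 4. Verify: 25² = 625 ≡ 16 (mod 29)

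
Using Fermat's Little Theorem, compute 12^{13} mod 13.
12

By Fermat's Little Theorem, a^(p-1) ≡ 1 (mod p) for prime p and gcd(a, p) = 1
Here p = 13, so 12^12 ≡ 1 (mod 13)
We can reduce the exponent: 13 mod 12 = 1
So 12^13 ≡ 12^1 (mod 13)
Computing: 12^1 mod 13 = 12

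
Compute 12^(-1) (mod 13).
12^(-1) ≡ 12 (mod 13). Verification: 12 × 12 = 144 ≡ 1 (mod 13)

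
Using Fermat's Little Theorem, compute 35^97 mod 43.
By Fermat: 35^{42} ≡ 1 (mod 43). 97 = 2×42 + 13. So 35^{97} ≡ 35^{13} ≡ 16 (mod 43)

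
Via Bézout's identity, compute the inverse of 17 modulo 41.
Extended GCD: 17(-12) + 41(5) = 1. So 17^(-1) ≡ 29 ≡ 29 (mod 41). Verify: 17 × 29 = 493 ≡ 1 (mod 41)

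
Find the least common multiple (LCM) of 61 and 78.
4758

First find GCD(61, 78) using the Euclidean algorithm:
61 = 0 × 78 + 61
78 = 1 × 61 + 17
61 = 3 × 17 + 10
17 = 1 × 10 + 7
10 = 1 × 7 + 3
7 = 2 × 3 + 1
3 = 3 × 1 + 0
GCD(61, 78) = 1

LCM formula: LCM(a, b) = (a × b) / GCD(a, b)
LCM(61, 78) = (61 × 78) / 1
LCM(61, 78) = 4758 / 1
LCM(61, 78) = 4758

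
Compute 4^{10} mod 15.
1

Using successive squaring:
Binary expansion of 10: 1010
Powers of 4 mod 15 (each is the square of the previous):
  4^1 ≡ 4 (mod 15)
  4^2 ≡ 4² = 16 ≡ 1 (mod 15)
  4^4 ≡ 1² = 1 ≡ 1 (mod 15)
  4^8 ≡ 1² = 1 ≡ 1 (mod 15)
10 = 8 + 2, so 4^10 = 4^8 × 4^2 ≡ 1 × 1 (mod 15)
Multiplying step by step:
  1 × 1 = 1 ≡ 1 (mod 15)
Result: 4^10 ≡ 1 (mod 15)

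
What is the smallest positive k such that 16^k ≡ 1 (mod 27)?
Powers of 16 mod 27: 16^1≡16, 16^2≡13, 16^3≡19, 16^4≡7, 16^5≡4, 16^6≡10, 16^7≡25, 16^8≡22, 16^9≡1. Order = 9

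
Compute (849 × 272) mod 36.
24

(849 × 272) = 230928
230928 mod 36 = 24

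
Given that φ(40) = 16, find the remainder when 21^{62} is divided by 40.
By Euler: 21^{16} ≡ 1 (mod 40) since gcd(21, 40) = 1. 62 = 3×16 + 14. So 21^{62} ≡ 21^{14} ≡ 1 (mod 40)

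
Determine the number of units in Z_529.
506

Prime factorization: 529 = 23^2
Using the formula φ(n) = n × Π(1 - 1/p) for each prime factor p:
φ(529) = 529 × (1 - 1/23)
φ(529) = 506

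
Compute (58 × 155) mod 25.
15

(58 × 155) = 8990
8990 mod 25 = 15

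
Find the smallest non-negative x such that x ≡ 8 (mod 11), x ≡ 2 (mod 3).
8

Using the Chinese Remainder Theorem:
M = product of moduli = 33
For equation 1: M_1 = 3, 3 ≡ 3 (mod 11), inverse of 3 mod 11 is 4 (check: 3 × 4 = 12 ≡ 1 (mod 11))
For equation 2: M_2 = 11, 11 ≡ 2 (mod 3), inverse of 11 mod 3 is 2 (check: 2 × 2 = 4 ≡ 1 (mod 3))
Combine: x ≡ Σ r_i×M_i×(M_i⁻¹ mod m_i) = 8×3×4 + 2×11×2 = 96 + 44 = 140
140 mod 33 = 8
x ≡ 8 (mod 33)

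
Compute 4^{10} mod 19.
4

Using successive squaring:
Binary expansion of 10: 1010
Powers of 4 mod 19 (each is the square of the previous):
  4^1 ≡ 4 (mod 19)
  4^2 ≡ 4² = 16 ≡ 16 (mod 19)
  4^4 ≡ 16² = 256 ≡ 9 (mod 19)
  4^8 ≡ 9² = 81 ≡ 5 (mod 19)
10 = 8 + 2, so 4^10 = 4^8 × 4^2 ≡ 5 × 16 (mod 19)
Multiplying step by step:
  5 × 16 = 80 ≡ 4 (mod 19)
Result: 4^10 ≡ 4 (mod 19)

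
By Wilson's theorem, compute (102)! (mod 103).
By Wilson's theorem, (102)! ≡ -1 ≡ 102 (mod 103)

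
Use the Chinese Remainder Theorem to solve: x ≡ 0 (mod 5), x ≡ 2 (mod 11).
M = 5 × 11 = 55. M₁ = 11, y₁ ≡ 1 (mod 5). M₂ = 5, y₂ ≡ 9 (mod 11). x = 0×11×1 + 2×5×9 ≡ 35 (mod 55)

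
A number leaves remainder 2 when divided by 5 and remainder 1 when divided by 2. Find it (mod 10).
M = 5 × 2 = 10. M₁ = 2, y₁ ≡ 3 (mod 5). M₂ = 5, y₂ ≡ 1 (mod 2). k = 2×2×3 + 1×5×1 ≡ 7 (mod 10)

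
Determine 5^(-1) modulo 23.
5^(-1) ≡ 14 (mod 23). Verification: 5 × 14 = 70 ≡ 1 (mod 23)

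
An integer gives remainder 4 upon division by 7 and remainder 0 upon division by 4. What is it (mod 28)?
M = 7 × 4 = 28. M₁ = 4, y₁ ≡ 2 (mod 7). M₂ = 7, y₂ ≡ 3 (mod 4). z = 4×4×2 + 0×7×3 ≡ 4 (mod 28). The smallest positive such number is 4.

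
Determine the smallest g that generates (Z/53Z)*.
2

A primitive root g modulo p has order p-1 = 52
Prime divisors of 52: [2, 13]
g is a primitive root iff g^(52/q) ≢ 1 (mod 53) for each prime divisor q
Testing small values:
  g = 2: 2^26 ≡ 52, 2^4 ≡ 16 (mod 53) → none is 1, primitive root!
The smallest primitive root is 2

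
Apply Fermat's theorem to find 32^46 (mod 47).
By Fermat's Little Theorem, 32^{46} ≡ 1 (mod 47) since 47 is prime and gcd(32, 47) = 1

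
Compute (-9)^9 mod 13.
(-9) ≡ 4 (mod 13). 9 = 8 + 1 (binary 1001). Repeated squaring mod 13: 4^1 ≡ 4; 4^2 ≡ 4² = 16 ≡ 3; 4^4 ≡ 3² = 9 ≡ 9; 4^8 ≡ 9² = 81 ≡ 3. Multiply: (-9)^9 ≡ 4^8 × 4^1 ≡ 3 × 4 (mod 13): 3 × 4 = 12 ≡ 12. So (-9)^9 ≡ 12 (mod 13).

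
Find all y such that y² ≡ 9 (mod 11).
The square roots of 9 mod 11 are 3 and 8. Verify: 3² = 9 ≡ 9 (mod 11)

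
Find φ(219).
144

Prime factorization: 219 = 3 × 73
Using the formula φ(n) = n × Π(1 - 1/p) for each prime factor p:
φ(219) = 219 × (1 - 1/3) × (1 - 1/73)
φ(219) = 144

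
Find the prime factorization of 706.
2 × 353

Divide by primes starting from smallest:
706 ÷ 2 = 353
353 ÷ 353 = 1

706 = 2 × 353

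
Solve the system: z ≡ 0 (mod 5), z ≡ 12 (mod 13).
M = 5 × 13 = 65. M₁ = 13, y₁ ≡ 2 (mod 5). M₂ = 5, y₂ ≡ 8 (mod 13). z = 0×13×2 + 12×5×8 ≡ 25 (mod 65)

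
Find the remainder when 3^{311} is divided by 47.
By Fermat: 3^{46} ≡ 1 (mod 47). 311 = 6×46 + 35. So 3^{311} ≡ 3^{35} ≡ 12 (mod 47)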